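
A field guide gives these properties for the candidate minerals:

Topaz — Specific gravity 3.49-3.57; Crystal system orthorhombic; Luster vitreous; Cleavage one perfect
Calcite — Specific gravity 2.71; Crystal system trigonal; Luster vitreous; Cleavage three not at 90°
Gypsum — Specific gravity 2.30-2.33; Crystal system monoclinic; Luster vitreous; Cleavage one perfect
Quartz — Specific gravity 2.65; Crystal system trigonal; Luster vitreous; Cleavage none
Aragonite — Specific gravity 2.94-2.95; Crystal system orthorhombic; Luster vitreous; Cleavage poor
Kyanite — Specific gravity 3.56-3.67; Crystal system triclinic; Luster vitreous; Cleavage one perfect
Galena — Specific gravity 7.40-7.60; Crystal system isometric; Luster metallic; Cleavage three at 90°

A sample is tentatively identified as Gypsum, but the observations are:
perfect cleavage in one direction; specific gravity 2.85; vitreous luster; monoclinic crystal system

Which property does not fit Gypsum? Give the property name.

Perfect cleavage in one direction: Gypsum has cleavage one perfect — agrees.
Specific gravity 2.85: Gypsum has SG 2.30-2.33 — does not match.
Vitreous luster: Gypsum has vitreous luster — agrees.
Monoclinic crystal system: Gypsum has monoclinic system — agrees.
Only the specific gravity is inconsistent.

specific gravity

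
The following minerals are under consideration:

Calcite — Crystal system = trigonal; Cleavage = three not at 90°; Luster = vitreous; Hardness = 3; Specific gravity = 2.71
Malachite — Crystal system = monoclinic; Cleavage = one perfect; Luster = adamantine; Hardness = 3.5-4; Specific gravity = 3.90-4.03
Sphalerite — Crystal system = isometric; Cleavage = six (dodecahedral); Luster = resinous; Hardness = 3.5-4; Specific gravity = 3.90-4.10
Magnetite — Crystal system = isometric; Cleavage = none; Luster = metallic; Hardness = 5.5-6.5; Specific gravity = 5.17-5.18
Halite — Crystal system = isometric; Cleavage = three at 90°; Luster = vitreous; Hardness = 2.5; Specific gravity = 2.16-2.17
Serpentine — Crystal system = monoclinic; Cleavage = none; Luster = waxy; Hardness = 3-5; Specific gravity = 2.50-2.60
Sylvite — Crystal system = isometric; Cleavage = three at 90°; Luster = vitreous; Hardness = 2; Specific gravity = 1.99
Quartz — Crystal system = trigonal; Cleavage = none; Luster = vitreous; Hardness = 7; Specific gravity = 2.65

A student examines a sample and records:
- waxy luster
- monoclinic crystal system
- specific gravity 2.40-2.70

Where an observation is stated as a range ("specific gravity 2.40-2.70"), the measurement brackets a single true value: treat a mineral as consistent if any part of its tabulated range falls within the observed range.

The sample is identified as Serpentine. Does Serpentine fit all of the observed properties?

Waxy luster — fits Serpentine (waxy luster).
Monoclinic crystal system — fits Serpentine (monoclinic system).
Specific gravity 2.40-2.70 — fits Serpentine (SG 2.50-2.60).
Every observed property is compatible with the reference values for Serpentine.

Consistent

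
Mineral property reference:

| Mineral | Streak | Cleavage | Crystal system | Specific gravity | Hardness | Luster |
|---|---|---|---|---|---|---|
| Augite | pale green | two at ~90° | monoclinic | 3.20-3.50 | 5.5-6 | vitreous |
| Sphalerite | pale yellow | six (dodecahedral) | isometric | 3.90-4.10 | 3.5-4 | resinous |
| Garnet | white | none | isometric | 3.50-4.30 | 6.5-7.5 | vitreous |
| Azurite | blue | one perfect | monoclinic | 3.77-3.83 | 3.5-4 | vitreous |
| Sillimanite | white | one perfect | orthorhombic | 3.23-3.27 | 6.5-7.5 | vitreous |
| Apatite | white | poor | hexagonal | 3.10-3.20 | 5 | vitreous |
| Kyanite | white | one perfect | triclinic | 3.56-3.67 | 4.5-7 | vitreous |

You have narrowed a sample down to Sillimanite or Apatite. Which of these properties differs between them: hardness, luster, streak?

Hardness: Sillimanite 6.5-7.5, Apatite 5 — these differ.
Luster: both vitreous — shared.
Streak: both white — shared.
Only hardness differs between Sillimanite and Apatite among the listed tests.

hardness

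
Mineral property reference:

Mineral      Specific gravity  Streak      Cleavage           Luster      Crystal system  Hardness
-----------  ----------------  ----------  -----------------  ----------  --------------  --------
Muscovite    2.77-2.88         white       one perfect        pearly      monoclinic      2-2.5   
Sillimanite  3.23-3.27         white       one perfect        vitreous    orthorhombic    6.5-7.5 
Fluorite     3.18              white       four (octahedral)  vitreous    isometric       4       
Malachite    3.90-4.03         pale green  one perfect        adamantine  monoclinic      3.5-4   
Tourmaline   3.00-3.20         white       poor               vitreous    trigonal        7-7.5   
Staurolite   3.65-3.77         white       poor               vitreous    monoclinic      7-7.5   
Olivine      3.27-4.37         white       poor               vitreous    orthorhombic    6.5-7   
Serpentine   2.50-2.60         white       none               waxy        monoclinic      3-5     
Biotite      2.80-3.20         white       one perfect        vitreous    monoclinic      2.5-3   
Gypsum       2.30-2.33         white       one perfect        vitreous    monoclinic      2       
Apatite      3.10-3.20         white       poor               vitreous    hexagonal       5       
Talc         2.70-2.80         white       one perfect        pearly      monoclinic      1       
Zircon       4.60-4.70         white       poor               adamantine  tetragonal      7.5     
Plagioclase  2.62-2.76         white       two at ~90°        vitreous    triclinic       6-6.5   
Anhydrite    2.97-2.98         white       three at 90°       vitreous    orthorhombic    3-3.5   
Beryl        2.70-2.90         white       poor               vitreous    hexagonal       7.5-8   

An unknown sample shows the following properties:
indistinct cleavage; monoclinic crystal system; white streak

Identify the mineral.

Indistinct cleavage — leaves Tourmaline, Staurolite, Olivine, Apatite, Zircon, Beryl.
Monoclinic crystal system — only Staurolite remains.
White streak — consistent with all remaining minerals.
Only Staurolite satisfies all observations.

Staurolite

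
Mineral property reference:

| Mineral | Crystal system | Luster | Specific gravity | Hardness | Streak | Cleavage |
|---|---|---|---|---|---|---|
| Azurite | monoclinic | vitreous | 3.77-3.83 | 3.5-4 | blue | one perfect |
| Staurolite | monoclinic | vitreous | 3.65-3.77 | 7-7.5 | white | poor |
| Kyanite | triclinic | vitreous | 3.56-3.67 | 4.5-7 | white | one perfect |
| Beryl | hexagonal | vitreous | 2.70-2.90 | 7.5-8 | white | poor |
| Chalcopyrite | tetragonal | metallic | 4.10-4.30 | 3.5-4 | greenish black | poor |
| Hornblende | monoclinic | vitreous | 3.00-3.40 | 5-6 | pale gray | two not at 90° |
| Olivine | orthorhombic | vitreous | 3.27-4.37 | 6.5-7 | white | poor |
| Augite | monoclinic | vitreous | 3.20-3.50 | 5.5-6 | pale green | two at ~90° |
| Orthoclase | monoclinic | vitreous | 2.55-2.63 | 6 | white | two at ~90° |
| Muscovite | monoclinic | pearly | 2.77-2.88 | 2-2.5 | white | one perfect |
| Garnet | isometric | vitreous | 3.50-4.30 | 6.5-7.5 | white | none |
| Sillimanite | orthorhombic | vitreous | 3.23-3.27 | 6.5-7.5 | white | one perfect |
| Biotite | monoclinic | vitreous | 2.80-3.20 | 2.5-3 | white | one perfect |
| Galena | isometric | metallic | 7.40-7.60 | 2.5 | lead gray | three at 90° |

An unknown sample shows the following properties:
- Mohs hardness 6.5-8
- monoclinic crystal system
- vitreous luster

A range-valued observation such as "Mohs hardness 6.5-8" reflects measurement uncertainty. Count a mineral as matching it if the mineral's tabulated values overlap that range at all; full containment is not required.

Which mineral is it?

Staurolite

Mohs hardness 6.5-8 — leaves Staurolite, Kyanite, Beryl, Olivine, Garnet, Sillimanite.
Monoclinic crystal system — only Staurolite remains.
Vitreous luster — every remaining candidate is consistent.
Only Staurolite satisfies all observations.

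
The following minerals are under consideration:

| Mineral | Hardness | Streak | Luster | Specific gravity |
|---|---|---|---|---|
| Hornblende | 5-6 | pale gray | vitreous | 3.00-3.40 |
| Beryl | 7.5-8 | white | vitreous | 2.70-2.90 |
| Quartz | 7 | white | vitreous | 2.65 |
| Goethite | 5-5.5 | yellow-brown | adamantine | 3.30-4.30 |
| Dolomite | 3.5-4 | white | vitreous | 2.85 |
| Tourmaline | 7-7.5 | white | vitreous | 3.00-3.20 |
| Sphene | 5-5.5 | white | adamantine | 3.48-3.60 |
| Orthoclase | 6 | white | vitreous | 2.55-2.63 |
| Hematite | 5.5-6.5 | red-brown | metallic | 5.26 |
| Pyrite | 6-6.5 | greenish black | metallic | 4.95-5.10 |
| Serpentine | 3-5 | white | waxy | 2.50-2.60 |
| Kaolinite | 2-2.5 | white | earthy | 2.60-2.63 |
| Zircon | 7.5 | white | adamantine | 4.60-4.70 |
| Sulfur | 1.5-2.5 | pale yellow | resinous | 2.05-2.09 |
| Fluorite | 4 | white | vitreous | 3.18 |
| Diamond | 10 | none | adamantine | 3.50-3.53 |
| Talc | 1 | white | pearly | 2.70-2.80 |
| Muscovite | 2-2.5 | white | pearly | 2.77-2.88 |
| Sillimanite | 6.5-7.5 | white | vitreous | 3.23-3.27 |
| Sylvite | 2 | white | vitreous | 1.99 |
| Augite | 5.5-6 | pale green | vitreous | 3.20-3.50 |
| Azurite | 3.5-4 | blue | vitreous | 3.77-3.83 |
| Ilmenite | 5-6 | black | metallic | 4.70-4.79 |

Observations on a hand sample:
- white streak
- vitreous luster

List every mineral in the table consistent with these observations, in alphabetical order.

White streak: only Beryl, Quartz, Dolomite, Tourmaline, Sphene, Orthoclase, Serpentine, Kaolinite, Zircon, Fluorite, Talc, Muscovite, Sillimanite, Sylvite remain.
Vitreous luster is inconsistent with Sphene, Serpentine, Kaolinite, Zircon, Talc, Muscovite.
The minerals that satisfy all observations are Beryl, Dolomite, Fluorite, Orthoclase, Quartz, Sillimanite, Sylvite, Tourmaline.

Beryl, Dolomite, Fluorite, Orthoclase, Quartz, Sillimanite, Sylvite, Tourmaline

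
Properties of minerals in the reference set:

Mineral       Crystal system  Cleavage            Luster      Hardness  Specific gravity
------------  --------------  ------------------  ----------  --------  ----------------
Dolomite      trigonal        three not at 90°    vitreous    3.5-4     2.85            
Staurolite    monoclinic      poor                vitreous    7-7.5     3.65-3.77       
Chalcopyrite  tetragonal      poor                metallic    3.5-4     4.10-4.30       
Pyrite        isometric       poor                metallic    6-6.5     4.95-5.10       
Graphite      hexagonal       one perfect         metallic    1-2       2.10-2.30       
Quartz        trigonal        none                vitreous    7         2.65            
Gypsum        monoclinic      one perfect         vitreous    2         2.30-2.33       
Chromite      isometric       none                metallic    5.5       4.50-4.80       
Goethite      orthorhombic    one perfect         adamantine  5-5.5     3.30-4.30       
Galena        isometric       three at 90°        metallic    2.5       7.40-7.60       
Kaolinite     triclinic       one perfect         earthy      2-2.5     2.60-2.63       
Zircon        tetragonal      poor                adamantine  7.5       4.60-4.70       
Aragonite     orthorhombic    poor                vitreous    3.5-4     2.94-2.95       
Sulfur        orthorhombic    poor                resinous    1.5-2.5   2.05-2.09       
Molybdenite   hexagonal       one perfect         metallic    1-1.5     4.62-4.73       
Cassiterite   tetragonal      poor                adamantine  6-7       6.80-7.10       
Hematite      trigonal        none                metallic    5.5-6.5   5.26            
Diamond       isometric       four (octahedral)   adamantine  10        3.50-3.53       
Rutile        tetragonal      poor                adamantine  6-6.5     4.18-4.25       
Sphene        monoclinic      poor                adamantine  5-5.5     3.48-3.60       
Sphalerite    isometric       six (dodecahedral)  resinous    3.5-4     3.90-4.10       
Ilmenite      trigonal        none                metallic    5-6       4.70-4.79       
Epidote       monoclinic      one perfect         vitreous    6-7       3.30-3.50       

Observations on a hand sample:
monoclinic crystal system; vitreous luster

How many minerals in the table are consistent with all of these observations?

3

Monoclinic crystal system — Staurolite, Gypsum, Sphene, Epidote remain.
Vitreous luster rules out Sphene.
Consistent with every observation: Epidote, Gypsum, Staurolite.
That is 3 minerals.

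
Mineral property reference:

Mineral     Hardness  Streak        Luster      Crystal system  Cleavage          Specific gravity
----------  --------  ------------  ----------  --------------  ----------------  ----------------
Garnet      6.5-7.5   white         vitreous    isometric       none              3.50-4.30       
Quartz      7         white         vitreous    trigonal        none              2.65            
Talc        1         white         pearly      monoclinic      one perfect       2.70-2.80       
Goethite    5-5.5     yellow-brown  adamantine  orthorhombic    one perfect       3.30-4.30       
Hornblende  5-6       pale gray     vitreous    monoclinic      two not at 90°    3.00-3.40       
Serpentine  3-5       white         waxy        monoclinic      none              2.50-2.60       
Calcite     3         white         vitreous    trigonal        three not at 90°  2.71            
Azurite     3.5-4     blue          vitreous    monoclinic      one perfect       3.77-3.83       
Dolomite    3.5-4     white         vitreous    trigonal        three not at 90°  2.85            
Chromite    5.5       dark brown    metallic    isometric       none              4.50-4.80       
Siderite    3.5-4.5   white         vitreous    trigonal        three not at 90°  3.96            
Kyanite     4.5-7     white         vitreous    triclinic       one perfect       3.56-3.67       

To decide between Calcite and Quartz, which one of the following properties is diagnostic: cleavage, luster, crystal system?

Cleavage: Calcite three not at 90°, Quartz none — these differ.
Luster: both vitreous — no difference.
Crystal system: both trigonal — no difference.
Cleavage is the diagnostic property here.

cleavage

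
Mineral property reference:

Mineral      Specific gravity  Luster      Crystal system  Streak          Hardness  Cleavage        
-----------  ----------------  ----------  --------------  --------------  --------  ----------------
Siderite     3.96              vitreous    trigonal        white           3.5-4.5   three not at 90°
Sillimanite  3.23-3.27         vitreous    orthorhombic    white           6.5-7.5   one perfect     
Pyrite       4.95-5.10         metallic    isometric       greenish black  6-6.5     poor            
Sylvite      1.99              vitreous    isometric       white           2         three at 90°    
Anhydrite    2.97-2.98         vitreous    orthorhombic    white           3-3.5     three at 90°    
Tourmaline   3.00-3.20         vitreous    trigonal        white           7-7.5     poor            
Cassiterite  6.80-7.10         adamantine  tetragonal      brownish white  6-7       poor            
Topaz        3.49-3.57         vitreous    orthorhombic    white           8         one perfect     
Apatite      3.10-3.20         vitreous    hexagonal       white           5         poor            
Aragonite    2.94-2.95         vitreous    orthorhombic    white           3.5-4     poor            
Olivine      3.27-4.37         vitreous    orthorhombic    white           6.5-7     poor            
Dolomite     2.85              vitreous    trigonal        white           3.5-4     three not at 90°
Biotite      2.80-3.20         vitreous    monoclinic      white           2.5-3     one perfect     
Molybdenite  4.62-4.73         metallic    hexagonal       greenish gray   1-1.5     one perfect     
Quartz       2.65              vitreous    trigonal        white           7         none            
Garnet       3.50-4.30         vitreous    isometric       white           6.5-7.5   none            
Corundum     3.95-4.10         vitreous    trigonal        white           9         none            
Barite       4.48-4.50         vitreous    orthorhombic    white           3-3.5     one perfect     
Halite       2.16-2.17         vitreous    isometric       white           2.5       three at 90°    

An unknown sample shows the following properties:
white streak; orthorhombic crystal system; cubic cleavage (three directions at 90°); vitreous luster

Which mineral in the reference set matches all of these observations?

Anhydrite

White streak rules out Pyrite, Cassiterite, Molybdenite.
Orthorhombic crystal system — narrows the field to Sillimanite, Anhydrite, Topaz, Aragonite, Olivine, Barite.
Cubic cleavage (three directions at 90°) — leaves Anhydrite.
Vitreous luster — consistent with all remaining minerals.
Only Anhydrite satisfies all observations.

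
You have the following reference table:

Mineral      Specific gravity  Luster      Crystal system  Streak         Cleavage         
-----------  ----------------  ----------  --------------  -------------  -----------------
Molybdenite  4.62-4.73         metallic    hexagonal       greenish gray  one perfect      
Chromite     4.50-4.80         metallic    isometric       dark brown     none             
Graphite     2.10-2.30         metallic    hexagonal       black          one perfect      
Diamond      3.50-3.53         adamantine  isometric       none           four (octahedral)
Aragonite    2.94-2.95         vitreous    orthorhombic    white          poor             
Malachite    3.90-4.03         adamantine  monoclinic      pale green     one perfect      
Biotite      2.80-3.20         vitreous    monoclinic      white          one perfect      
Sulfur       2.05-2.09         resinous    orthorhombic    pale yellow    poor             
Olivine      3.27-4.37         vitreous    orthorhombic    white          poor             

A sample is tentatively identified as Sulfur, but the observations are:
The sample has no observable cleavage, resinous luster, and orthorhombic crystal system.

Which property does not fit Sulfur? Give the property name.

No observable cleavage: Sulfur has cleavage poor — inconsistent.
Resinous luster: Sulfur has resinous luster — agrees.
Orthorhombic crystal system: Sulfur has orthorhombic system — agrees.
Everything matches except the cleavage.

cleavage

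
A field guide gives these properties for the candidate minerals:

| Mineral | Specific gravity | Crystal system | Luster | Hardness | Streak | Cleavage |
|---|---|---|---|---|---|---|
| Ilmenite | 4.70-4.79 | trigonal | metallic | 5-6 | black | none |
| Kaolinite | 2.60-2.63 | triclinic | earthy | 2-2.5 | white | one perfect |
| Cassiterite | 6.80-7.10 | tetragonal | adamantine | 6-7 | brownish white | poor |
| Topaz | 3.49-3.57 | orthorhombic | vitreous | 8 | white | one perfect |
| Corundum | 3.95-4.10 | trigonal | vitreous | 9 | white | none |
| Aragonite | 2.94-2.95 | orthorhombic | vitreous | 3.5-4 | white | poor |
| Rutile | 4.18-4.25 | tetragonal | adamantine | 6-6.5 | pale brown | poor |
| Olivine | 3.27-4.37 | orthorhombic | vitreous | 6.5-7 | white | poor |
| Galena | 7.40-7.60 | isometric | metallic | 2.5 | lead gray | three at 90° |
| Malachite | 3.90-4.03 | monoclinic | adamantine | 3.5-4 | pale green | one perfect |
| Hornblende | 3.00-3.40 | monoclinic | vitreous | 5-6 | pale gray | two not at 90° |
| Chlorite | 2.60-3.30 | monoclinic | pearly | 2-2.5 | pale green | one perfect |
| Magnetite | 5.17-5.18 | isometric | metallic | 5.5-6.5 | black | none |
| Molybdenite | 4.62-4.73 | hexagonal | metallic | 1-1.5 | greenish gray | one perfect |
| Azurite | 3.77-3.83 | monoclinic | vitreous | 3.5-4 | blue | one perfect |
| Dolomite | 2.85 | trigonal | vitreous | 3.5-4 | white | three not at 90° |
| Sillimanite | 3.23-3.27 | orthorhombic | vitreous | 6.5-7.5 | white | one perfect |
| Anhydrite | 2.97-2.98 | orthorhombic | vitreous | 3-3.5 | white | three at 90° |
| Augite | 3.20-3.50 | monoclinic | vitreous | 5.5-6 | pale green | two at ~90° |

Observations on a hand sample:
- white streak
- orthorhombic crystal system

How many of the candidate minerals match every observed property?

White streak: Kaolinite, Topaz, Corundum, Aragonite, Olivine, Dolomite, Sillimanite, Anhydrite remain.
Orthorhombic crystal system is inconsistent with Kaolinite, Corundum, Dolomite.
The minerals that satisfy all observations are Anhydrite, Aragonite, Olivine, Sillimanite, Topaz.
That is 5 minerals.

5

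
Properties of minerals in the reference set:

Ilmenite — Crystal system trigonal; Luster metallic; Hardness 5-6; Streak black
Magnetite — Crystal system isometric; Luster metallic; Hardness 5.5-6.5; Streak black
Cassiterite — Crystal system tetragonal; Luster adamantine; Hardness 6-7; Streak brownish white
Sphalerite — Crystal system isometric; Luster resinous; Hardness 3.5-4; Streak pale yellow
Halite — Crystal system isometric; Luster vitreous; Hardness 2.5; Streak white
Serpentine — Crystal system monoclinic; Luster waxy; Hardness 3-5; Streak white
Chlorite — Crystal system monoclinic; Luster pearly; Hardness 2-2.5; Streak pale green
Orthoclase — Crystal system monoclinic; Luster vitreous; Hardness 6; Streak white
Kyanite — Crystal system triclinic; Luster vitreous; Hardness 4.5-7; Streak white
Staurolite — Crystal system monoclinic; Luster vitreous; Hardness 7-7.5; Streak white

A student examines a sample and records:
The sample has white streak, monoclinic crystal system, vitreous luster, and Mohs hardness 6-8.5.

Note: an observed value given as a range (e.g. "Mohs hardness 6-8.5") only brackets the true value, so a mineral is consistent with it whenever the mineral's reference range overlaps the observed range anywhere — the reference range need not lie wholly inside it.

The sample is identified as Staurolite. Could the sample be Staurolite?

White streak — matches Staurolite (white streak).
Monoclinic crystal system — matches Staurolite (monoclinic system).
Vitreous luster — matches Staurolite (vitreous luster).
Mohs hardness 6-8.5 — matches Staurolite (hardness 7-7.5).
All observations are consistent with the tabulated values for Staurolite.

Yes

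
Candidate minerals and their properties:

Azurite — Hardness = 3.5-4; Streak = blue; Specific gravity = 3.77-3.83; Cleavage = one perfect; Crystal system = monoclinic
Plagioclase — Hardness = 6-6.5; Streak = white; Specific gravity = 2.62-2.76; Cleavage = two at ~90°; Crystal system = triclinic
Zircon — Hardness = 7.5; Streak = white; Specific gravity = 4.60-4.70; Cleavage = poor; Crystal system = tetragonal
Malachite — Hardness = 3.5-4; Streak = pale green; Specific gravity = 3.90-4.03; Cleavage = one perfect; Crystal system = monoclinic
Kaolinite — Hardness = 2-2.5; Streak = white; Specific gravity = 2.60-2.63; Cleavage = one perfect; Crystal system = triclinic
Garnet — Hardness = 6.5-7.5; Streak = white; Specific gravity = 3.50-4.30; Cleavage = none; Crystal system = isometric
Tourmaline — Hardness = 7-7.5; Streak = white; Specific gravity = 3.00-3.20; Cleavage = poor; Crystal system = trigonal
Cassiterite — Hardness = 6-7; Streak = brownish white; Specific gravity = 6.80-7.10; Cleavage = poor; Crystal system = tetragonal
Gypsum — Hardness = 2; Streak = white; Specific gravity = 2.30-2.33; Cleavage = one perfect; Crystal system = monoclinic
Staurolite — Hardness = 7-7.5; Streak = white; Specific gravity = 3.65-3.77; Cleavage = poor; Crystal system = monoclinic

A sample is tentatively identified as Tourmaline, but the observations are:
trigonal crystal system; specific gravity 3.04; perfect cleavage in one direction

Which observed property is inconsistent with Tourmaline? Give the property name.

cleavage

Trigonal crystal system: Tourmaline has trigonal system — consistent.
Specific gravity 3.04: Tourmaline has SG 3.00-3.20 — consistent.
Perfect cleavage in one direction: Tourmaline has cleavage poor — does not match.
The cleavage is the one property that does not fit.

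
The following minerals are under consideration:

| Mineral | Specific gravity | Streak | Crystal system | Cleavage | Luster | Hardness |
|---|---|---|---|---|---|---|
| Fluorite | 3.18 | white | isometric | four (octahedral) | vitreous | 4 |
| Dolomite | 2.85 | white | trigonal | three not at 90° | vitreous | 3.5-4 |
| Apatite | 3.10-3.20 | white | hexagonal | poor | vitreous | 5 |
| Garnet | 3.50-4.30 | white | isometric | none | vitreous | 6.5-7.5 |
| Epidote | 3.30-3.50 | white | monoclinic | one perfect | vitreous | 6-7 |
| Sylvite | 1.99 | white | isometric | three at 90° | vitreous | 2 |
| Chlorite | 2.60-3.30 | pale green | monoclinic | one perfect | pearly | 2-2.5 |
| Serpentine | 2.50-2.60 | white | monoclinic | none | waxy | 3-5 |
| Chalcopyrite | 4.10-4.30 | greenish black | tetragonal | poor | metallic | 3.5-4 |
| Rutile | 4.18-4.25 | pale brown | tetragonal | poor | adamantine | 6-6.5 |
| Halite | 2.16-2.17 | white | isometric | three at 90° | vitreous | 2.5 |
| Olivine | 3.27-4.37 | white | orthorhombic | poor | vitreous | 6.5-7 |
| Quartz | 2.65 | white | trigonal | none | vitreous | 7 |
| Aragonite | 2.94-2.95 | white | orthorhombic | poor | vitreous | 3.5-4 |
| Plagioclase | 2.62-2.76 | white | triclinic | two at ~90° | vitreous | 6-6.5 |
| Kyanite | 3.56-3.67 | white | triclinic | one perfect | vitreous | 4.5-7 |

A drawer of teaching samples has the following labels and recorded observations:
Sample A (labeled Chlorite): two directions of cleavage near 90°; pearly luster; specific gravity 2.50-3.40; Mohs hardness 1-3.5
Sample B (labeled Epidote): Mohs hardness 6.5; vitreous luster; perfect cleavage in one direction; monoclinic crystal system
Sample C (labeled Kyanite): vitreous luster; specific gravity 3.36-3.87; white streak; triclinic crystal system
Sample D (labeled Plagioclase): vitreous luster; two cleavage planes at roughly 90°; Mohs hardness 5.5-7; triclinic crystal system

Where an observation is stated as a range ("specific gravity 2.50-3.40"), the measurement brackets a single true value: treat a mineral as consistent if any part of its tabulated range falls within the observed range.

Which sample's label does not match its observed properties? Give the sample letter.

A

Sample A: Chlorite has cleavage one perfect, but the record shows two directions of cleavage near 90° — this label is wrong.
Sample B: nothing contradicts Epidote.
Sample C: nothing contradicts Kyanite.
Sample D: nothing contradicts Plagioclase.
Sample A is the mislabeled one.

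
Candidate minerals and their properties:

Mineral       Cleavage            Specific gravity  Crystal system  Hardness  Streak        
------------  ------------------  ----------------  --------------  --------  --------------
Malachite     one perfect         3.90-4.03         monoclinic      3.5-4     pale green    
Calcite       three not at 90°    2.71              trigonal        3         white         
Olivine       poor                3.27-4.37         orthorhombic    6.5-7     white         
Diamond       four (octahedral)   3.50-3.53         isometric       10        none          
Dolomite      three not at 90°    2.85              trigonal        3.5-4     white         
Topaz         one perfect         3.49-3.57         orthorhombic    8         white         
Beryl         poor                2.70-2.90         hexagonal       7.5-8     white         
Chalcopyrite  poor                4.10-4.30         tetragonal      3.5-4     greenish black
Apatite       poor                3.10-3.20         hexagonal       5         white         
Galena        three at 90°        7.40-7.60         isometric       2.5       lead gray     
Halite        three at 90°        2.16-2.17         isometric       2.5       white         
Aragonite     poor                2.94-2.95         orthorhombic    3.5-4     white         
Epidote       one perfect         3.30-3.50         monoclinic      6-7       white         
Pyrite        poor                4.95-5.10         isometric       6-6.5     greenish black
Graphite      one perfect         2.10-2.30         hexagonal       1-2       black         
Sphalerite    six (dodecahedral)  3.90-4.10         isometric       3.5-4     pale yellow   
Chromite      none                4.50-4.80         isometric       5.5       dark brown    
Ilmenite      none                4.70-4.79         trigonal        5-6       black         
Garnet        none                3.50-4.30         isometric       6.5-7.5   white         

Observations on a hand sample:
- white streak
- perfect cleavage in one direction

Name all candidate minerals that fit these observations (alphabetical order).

Epidote, Topaz

White streak — narrows the field to Calcite, Olivine, Dolomite, Topaz, Beryl, Apatite, Halite, Aragonite, Epidote, Garnet.
Perfect cleavage in one direction — only Topaz, Epidote remain.
Remaining candidates: Epidote, Topaz.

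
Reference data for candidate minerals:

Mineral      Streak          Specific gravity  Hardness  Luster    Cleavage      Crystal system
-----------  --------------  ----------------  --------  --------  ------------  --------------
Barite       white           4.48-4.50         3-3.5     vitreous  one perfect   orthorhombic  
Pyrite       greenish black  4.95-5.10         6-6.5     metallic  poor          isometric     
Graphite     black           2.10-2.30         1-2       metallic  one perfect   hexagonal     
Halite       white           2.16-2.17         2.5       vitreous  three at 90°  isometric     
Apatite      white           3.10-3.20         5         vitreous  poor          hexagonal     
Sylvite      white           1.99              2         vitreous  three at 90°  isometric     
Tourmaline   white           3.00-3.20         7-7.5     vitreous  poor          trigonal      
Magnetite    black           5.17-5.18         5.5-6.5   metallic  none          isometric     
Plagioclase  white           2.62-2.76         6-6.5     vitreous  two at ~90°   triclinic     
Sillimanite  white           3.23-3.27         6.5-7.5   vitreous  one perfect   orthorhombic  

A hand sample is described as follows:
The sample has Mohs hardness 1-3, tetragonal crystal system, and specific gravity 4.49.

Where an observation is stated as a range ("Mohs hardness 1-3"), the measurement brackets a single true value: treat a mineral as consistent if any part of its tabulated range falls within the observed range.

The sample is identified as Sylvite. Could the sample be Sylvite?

Mohs hardness 1-3 — consistent with Sylvite (hardness 2).
Tetragonal crystal system — Sylvite has isometric system; inconsistent.
Specific gravity 4.49 — Sylvite has SG 1.99; inconsistent.
2 of the observed properties are inconsistent with Sylvite.

Inconsistent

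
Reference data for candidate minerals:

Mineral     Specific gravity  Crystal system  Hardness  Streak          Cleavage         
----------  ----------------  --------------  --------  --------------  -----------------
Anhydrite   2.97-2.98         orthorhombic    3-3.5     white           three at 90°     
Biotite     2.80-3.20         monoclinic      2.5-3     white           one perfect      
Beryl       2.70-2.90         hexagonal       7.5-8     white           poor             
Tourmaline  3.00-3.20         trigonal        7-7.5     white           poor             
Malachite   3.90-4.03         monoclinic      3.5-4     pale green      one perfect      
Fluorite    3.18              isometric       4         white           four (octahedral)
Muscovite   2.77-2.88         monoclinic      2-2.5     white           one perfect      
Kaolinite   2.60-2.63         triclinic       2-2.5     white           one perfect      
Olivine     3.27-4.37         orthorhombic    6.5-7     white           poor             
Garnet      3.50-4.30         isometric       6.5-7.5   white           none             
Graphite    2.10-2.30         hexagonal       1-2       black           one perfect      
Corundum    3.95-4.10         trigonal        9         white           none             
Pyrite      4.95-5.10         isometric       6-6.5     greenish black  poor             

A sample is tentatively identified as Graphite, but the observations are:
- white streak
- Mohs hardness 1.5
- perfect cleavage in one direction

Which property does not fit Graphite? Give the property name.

White streak: Graphite has black streak — inconsistent.
Mohs hardness 1.5: Graphite has hardness 1-2 — within range.
Perfect cleavage in one direction: Graphite has cleavage one perfect — within range.
The streak is the one property that does not fit.

streak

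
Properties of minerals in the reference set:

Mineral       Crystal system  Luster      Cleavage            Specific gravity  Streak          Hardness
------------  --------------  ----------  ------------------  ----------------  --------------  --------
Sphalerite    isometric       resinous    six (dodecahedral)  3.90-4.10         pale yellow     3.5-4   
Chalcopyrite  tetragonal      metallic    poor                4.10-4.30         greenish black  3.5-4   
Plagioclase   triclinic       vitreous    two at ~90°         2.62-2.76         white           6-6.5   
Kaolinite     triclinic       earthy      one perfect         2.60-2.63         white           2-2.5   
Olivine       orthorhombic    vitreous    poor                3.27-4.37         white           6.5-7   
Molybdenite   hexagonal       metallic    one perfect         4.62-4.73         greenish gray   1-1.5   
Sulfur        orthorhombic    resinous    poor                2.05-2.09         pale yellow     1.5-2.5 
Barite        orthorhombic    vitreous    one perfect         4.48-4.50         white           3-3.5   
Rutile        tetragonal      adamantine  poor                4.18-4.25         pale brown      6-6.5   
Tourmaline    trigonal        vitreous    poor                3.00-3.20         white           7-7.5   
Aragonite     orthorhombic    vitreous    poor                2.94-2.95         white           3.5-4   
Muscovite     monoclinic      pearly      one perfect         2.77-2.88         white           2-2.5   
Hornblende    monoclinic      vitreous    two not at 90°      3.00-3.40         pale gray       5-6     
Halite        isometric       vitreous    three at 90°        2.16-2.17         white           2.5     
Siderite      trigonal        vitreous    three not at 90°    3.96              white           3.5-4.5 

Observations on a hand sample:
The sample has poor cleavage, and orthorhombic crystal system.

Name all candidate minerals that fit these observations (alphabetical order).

Aragonite, Olivine, Sulfur

Poor cleavage: leaves Chalcopyrite, Olivine, Sulfur, Rutile, Tourmaline, Aragonite.
Orthorhombic crystal system eliminates Chalcopyrite, Rutile, Tourmaline.
Remaining candidates: Aragonite, Olivine, Sulfur.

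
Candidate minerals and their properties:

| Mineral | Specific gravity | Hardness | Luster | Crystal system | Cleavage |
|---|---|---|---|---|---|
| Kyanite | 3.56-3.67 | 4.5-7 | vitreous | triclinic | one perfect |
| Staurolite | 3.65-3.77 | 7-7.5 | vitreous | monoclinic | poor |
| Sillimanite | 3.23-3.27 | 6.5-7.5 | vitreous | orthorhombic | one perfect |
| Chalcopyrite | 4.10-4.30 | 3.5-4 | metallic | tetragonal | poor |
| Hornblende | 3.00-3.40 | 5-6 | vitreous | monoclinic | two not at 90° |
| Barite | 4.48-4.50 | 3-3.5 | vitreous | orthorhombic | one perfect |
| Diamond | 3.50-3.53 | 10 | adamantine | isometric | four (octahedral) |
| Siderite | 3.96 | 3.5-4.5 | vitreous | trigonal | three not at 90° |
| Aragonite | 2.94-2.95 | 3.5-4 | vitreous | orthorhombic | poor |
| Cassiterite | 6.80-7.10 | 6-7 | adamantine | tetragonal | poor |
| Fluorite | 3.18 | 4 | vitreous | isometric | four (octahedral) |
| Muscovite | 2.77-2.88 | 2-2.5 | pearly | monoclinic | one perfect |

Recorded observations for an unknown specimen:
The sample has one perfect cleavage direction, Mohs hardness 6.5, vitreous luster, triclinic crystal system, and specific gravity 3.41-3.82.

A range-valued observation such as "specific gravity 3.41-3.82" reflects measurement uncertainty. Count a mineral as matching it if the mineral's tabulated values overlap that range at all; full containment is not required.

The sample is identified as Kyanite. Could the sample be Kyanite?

Yes

One perfect cleavage direction — fits Kyanite (cleavage one perfect).
Mohs hardness 6.5 — fits Kyanite (hardness 4.5-7).
Vitreous luster — fits Kyanite (vitreous luster).
Triclinic crystal system — fits Kyanite (triclinic system).
Specific gravity 3.41-3.82 — fits Kyanite (SG 3.56-3.67).
Every observed property is compatible with the reference values for Kyanite.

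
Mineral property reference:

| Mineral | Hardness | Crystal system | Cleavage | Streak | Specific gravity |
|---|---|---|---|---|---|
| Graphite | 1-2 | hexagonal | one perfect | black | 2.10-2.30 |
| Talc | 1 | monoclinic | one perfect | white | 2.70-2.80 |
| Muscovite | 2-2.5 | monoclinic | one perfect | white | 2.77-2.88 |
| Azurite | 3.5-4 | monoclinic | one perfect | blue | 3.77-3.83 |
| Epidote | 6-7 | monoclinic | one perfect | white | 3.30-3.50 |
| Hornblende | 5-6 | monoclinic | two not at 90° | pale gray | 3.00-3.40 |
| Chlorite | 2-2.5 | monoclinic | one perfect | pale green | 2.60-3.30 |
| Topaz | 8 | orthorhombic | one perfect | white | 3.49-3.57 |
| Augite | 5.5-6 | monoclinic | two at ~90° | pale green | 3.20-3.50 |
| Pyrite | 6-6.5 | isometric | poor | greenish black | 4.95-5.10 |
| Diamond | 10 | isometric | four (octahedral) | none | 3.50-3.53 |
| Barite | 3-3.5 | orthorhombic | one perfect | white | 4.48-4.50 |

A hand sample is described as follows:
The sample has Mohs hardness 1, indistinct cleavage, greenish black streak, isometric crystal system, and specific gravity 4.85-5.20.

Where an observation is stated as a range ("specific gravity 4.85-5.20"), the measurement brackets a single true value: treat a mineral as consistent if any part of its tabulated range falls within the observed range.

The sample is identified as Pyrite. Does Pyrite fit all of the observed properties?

Mohs hardness 1 — Pyrite has hardness 6-6.5; a mismatch.
Indistinct cleavage — consistent with Pyrite (cleavage poor).
Greenish black streak — consistent with Pyrite (greenish black streak).
Isometric crystal system — consistent with Pyrite (isometric system).
Specific gravity 4.85-5.20 — consistent with Pyrite (SG 4.95-5.10).
Pyrite is excluded by the hardness.

Inconsistent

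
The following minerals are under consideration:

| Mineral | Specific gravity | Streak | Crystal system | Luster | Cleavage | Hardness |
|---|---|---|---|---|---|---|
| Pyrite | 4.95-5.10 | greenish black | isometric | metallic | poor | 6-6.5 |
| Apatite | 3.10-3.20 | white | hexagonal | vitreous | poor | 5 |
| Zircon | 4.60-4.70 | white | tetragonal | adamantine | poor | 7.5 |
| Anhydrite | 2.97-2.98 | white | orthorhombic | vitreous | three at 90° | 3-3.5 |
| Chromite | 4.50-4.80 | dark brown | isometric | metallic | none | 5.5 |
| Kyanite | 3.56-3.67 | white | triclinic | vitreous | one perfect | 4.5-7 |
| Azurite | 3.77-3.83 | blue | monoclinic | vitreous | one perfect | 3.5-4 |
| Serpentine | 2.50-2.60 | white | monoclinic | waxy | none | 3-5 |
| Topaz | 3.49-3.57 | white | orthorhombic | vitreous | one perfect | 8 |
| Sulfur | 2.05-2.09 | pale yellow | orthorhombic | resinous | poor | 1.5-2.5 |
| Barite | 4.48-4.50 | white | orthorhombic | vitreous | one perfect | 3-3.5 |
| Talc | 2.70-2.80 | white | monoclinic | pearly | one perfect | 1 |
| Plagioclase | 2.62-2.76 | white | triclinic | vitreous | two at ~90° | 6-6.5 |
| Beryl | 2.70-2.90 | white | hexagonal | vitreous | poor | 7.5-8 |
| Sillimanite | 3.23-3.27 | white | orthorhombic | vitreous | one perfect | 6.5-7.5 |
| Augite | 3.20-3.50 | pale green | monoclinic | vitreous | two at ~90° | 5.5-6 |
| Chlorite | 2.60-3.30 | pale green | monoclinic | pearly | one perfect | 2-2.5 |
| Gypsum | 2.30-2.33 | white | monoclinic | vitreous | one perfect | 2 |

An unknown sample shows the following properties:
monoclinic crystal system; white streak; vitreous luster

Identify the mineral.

Gypsum

Monoclinic crystal system — leaves Azurite, Serpentine, Talc, Augite, Chlorite, Gypsum.
White streak is inconsistent with Azurite, Augite, Chlorite.
Vitreous luster — leaves Gypsum.
Only Gypsum satisfies all observations.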